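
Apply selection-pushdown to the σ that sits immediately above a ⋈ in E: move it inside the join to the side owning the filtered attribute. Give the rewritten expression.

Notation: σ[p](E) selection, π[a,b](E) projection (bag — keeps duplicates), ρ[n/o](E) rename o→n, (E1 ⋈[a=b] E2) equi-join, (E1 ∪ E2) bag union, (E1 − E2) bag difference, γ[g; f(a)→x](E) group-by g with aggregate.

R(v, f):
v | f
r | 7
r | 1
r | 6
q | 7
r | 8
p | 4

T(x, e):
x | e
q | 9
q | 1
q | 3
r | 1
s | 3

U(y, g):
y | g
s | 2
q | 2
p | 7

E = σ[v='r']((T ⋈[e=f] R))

σ filters on v, owned by the right side.
E' = (T ⋈[e=f] σ[v='r'](R))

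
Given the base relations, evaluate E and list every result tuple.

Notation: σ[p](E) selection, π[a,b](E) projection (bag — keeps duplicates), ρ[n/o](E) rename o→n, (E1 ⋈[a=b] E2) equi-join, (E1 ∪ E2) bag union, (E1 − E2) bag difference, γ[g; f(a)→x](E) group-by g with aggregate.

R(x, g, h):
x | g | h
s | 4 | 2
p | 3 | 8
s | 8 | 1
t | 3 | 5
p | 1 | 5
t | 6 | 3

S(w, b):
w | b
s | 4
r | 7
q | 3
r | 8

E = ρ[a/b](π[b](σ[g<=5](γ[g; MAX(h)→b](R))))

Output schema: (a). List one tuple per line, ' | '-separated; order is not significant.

Row counts bottom-up:
  R → 6
  γ[g; MAX(h)→b](R) → 5
  σ[g<=5](γ[g; MAX(h)→b](R)) → 3
  π[b](σ[g<=5](γ[g; MAX(h)→b](R))) → 3
  ρ[a/b](π[b](σ[g<=5](γ[g; MAX(h)→b](R)))) → 3

== RESULT ==
a
2
5
8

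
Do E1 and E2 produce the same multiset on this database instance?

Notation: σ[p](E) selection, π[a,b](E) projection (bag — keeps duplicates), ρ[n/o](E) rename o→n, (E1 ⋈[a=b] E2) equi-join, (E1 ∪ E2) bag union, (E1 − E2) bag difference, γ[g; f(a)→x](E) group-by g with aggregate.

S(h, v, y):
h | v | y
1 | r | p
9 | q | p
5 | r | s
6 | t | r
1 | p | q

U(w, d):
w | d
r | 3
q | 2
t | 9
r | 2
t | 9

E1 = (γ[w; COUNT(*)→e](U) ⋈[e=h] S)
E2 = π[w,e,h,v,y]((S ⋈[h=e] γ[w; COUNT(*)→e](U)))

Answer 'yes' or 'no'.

E1 per-node cardinality:
  U → 5
  γ[w; COUNT(*)→e](U) → 3
  S → 5
  (γ[w; COUNT(*)→e](U) ⋈[e=h] S) → 2
E2 per-node cardinality:
  S → 5
  U → 5
  γ[w; COUNT(*)→e](U) → 3
  (S ⋈[h=e] γ[w; COUNT(*)→e](U)) → 2
  π[w,e,h,v,y]((S ⋈[h=e] γ[w; COUNT(*)→e](U))) → 2

E1 and E2 produce the same multiset:
w | e | h | v | y
q | 1 | 1 | p | q
q | 1 | 1 | r | p

yes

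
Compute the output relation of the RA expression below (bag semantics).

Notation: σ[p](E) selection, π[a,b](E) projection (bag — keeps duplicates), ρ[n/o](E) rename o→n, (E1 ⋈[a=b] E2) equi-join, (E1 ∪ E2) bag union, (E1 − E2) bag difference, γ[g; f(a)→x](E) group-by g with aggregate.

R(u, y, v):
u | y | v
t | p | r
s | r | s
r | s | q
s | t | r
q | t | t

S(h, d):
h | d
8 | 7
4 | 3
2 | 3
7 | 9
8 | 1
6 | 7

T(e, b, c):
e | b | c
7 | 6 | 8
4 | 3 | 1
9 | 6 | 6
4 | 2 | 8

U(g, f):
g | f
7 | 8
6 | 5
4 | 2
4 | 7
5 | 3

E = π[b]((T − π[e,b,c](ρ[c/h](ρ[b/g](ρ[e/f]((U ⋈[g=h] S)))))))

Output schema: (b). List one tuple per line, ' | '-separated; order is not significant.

Row counts bottom-up:
  T → 4
  U → 5
  S → 6
  (U ⋈[g=h] S) → 4
  ρ[e/f]((U ⋈[g=h] S)) → 4
  ρ[b/g](ρ[e/f]((U ⋈[g=h] S))) → 4
  ρ[c/h](ρ[b/g](ρ[e/f]((U ⋈[g=h] S)))) → 4
  π[e,b,c](ρ[c/h](ρ[b/g](ρ[e/f]((U ⋈[g=h] S))))) → 4
  (T − π[e,b,c](ρ[c/h](ρ[b/g](ρ[e/f]((U ⋈[g=h] S)))))) → 4
  π[b]((T − π[e,b,c](ρ[c/h](ρ[b/g](ρ[e/f]((U ⋈[g=h] S))))))) → 4

== RESULT ==
b
2
3
6
6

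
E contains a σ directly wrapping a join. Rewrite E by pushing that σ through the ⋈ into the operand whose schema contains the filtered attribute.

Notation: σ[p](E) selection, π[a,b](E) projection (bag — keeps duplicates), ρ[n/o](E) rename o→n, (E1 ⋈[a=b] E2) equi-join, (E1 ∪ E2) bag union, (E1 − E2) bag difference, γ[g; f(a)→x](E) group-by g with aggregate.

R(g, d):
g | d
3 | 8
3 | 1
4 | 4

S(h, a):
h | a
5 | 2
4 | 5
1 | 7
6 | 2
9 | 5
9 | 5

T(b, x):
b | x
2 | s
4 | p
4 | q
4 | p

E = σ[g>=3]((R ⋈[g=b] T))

σ filters on g, owned by the left side.
E' = (σ[g>=3](R) ⋈[g=b] T)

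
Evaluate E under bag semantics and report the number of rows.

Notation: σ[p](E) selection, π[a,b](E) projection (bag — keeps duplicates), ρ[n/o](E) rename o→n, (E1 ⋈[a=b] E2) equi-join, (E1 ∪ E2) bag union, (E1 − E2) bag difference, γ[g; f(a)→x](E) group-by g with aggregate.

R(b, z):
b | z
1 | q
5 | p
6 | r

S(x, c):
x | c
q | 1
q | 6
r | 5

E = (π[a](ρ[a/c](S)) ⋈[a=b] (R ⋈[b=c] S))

Subexpression sizes:
  S → 3
  ρ[a/c](S) → 3
  π[a](ρ[a/c](S)) → 3
  R → 3
  S → 3
  (R ⋈[b=c] S) → 3
  (π[a](ρ[a/c](S)) ⋈[a=b] (R ⋈[b=c] S)) → 3

|E| = 3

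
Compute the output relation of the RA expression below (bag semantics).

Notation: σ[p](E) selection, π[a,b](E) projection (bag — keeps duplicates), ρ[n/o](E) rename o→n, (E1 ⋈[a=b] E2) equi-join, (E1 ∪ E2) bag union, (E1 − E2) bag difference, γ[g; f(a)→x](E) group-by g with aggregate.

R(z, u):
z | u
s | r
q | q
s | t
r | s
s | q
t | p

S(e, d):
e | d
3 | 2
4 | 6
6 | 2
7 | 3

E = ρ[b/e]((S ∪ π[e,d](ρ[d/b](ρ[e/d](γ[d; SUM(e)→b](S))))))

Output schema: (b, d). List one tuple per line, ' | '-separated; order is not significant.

Stepwise |·|:
  S → 4
  S → 4
  γ[d; SUM(e)→b](S) → 3
  ρ[e/d](γ[d; SUM(e)→b](S)) → 3
  ρ[d/b](ρ[e/d](γ[d; SUM(e)→b](S))) → 3
  π[e,d](ρ[d/b](ρ[e/d](γ[d; SUM(e)→b](S)))) → 3
  (S ∪ π[e,d](ρ[d/b](ρ[e/d](γ[d; SUM(e)→b](S))))) → 7
  ρ[b/e]((S ∪ π[e,d](ρ[d/b](ρ[e/d](γ[d; SUM(e)→b](S)))))) → 7

== RESULT ==
b | d
2 | 9
3 | 2
3 | 7
4 | 6
6 | 2
6 | 4
7 | 3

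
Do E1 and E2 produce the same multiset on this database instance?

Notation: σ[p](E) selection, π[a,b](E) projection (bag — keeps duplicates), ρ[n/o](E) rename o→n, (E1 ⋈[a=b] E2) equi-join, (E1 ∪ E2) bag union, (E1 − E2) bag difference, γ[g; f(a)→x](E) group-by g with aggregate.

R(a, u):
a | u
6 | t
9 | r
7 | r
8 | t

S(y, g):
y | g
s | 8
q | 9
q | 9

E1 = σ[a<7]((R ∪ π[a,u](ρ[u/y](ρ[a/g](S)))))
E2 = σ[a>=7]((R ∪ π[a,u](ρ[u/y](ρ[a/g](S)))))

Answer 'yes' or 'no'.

E1 subexpression sizes:
  R → 4
  S → 3
  ρ[a/g](S) → 3
  ρ[u/y](ρ[a/g](S)) → 3
  π[a,u](ρ[u/y](ρ[a/g](S))) → 3
  (R ∪ π[a,u](ρ[u/y](ρ[a/g](S)))) → 7
  σ[a<7]((R ∪ π[a,u](ρ[u/y](ρ[a/g](S))))) → 1
E2 subexpression sizes:
  R → 4
  S → 3
  ρ[a/g](S) → 3
  ρ[u/y](ρ[a/g](S)) → 3
  π[a,u](ρ[u/y](ρ[a/g](S))) → 3
  (R ∪ π[a,u](ρ[u/y](ρ[a/g](S)))) → 7
  σ[a>=7]((R ∪ π[a,u](ρ[u/y](ρ[a/g](S))))) → 6

E1 result:
a | u
6 | t
E2 result:
a | u
7 | r
8 | s
8 | t
9 | q
9 | q
9 | r
Witness: (8, 't') appears 0× in E1 but 1× in E2.

no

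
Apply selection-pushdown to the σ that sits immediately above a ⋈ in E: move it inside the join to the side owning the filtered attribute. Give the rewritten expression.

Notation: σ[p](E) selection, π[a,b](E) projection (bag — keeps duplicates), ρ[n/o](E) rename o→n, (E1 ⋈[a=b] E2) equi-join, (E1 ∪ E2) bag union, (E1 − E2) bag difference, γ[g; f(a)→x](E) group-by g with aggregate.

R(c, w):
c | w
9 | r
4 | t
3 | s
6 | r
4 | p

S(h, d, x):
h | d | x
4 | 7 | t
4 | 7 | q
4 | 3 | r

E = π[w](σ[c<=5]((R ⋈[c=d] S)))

σ filters on c, owned by the left side.
E' = π[w]((σ[c<=5](R) ⋈[c=d] S))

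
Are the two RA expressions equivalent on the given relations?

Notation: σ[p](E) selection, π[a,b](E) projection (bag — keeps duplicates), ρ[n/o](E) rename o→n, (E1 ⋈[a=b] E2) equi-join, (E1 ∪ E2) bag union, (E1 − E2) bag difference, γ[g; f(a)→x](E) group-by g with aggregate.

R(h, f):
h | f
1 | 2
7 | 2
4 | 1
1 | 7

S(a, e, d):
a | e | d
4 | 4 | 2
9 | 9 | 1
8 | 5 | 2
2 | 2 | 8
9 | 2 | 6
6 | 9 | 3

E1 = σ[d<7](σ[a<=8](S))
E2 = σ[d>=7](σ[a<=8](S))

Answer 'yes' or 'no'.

E1 row counts bottom-up:
  S → 6
  σ[a<=8](S) → 4
  σ[d<7](σ[a<=8](S)) → 3
E2 row counts bottom-up:
  S → 6
  σ[a<=8](S) → 4
  σ[d>=7](σ[a<=8](S)) → 1

E1 result:
a | e | d
4 | 4 | 2
6 | 9 | 3
8 | 5 | 2
E2 result:
a | e | d
2 | 2 | 8
Witness: (8, 5, 2) appears 1× in E1 but 0× in E2.

no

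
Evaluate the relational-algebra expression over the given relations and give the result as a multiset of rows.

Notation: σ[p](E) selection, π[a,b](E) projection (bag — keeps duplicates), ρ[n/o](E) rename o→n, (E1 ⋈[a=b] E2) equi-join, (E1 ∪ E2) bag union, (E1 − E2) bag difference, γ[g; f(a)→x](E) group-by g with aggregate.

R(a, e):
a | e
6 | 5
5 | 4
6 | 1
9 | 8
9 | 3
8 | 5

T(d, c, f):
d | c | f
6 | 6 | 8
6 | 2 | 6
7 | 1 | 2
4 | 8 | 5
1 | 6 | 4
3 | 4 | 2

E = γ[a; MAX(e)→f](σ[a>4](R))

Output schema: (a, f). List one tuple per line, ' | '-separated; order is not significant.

Per-node cardinality:
  R → 6
  σ[a>4](R) → 6
  γ[a; MAX(e)→f](σ[a>4](R)) → 4

== RESULT ==
a | f
5 | 4
6 | 5
8 | 5
9 | 8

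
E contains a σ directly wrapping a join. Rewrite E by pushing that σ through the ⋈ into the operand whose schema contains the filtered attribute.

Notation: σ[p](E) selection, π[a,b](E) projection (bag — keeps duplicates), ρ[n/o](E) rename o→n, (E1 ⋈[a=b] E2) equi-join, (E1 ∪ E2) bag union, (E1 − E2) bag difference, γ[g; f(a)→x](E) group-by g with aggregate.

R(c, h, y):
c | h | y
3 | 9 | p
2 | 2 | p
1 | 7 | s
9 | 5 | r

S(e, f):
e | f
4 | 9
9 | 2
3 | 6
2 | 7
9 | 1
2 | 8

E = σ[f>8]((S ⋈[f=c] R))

σ filters on f, owned by the left side.
E' = (σ[f>8](S) ⋈[f=c] R)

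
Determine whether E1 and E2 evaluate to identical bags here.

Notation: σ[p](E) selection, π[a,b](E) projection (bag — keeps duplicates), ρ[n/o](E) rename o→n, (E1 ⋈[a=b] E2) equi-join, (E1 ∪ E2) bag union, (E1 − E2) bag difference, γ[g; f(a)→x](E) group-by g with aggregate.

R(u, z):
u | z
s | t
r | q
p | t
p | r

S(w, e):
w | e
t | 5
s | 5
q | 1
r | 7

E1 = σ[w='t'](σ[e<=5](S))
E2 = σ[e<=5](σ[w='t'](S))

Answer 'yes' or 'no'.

E1 subexpression sizes:
  S → 4
  σ[e<=5](S) → 3
  σ[w='t'](σ[e<=5](S)) → 1
E2 subexpression sizes:
  S → 4
  σ[w='t'](S) → 1
  σ[e<=5](σ[w='t'](S)) → 1

E1 and E2 produce the same multiset:
w | e
t | 5

yes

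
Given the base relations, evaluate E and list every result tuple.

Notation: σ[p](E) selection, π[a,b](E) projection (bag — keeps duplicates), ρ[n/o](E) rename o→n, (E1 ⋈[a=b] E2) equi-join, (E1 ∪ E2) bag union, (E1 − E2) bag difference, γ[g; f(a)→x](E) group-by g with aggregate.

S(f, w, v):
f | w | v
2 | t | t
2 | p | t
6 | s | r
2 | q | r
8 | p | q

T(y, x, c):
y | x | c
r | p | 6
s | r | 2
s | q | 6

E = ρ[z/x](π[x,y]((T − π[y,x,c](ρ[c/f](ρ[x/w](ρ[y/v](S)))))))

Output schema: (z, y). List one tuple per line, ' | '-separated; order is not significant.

Per-node cardinality:
  T → 3
  S → 5
  ρ[y/v](S) → 5
  ρ[x/w](ρ[y/v](S)) → 5
  ρ[c/f](ρ[x/w](ρ[y/v](S))) → 5
  π[y,x,c](ρ[c/f](ρ[x/w](ρ[y/v](S)))) → 5
  (T − π[y,x,c](ρ[c/f](ρ[x/w](ρ[y/v](S))))) → 3
  π[x,y]((T − π[y,x,c](ρ[c/f](ρ[x/w](ρ[y/v](S)))))) → 3
  ρ[z/x](π[x,y]((T − π[y,x,c](ρ[c/f](ρ[x/w](ρ[y/v](S))))))) → 3

== RESULT ==
z | y
p | r
q | s
r | s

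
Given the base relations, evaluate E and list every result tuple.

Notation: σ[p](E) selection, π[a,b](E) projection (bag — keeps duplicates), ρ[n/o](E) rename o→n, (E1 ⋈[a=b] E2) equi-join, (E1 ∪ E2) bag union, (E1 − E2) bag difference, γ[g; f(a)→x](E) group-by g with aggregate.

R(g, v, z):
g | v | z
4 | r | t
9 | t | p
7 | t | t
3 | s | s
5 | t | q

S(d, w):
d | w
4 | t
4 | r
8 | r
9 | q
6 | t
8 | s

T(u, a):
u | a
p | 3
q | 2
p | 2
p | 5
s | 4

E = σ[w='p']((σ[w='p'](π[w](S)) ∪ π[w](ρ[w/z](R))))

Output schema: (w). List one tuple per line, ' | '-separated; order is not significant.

Row counts bottom-up:
  S → 6
  π[w](S) → 6
  σ[w='p'](π[w](S)) → 0
  R → 5
  ρ[w/z](R) → 5
  π[w](ρ[w/z](R)) → 5
  (σ[w='p'](π[w](S)) ∪ π[w](ρ[w/z](R))) → 5
  σ[w='p']((σ[w='p'](π[w](S)) ∪ π[w](ρ[w/z](R)))) → 1

== RESULT ==
w
p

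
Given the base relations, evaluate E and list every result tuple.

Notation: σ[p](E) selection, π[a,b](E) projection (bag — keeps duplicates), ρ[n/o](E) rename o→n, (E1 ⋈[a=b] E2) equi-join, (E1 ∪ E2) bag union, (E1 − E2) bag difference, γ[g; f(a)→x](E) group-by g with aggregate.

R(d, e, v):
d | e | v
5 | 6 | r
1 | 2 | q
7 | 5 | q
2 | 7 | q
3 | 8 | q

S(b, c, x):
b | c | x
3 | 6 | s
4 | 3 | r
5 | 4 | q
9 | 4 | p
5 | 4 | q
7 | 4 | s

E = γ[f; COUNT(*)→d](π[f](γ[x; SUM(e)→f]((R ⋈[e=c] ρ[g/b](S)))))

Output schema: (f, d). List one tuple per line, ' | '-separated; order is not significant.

Row counts bottom-up:
  R → 5
  S → 6
  ρ[g/b](S) → 6
  (R ⋈[e=c] ρ[g/b](S)) → 1
  γ[x; SUM(e)→f]((R ⋈[e=c] ρ[g/b](S))) → 1
  π[f](γ[x; SUM(e)→f]((R ⋈[e=c] ρ[g/b](S)))) → 1
  γ[f; COUNT(*)→d](π[f](γ[x; SUM(e)→f]((R ⋈[e=c] ρ[g/b](S))))) → 1

== RESULT ==
f | d
6 | 1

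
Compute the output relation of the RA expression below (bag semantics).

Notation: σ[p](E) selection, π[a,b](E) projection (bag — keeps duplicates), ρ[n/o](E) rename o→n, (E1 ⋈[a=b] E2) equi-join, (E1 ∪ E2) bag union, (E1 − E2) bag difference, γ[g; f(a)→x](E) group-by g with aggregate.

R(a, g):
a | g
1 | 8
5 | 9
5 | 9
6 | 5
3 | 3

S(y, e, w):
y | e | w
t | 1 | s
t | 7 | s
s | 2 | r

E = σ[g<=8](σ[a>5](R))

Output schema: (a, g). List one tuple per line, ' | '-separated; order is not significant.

Stepwise |·|:
  R → 5
  σ[a>5](R) → 1
  σ[g<=8](σ[a>5](R)) → 1

== RESULT ==
a | g
6 | 5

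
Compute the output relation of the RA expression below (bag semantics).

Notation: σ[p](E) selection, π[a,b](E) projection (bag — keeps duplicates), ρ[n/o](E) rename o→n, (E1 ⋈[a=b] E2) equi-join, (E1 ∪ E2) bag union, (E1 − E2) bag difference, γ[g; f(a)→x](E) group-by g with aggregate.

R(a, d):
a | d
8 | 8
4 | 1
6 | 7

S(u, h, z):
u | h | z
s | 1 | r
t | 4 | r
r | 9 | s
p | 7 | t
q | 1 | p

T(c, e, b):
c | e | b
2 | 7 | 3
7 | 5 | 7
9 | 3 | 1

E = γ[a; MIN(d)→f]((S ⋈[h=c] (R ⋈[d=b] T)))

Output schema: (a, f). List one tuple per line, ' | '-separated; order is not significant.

Row counts bottom-up:
  S → 5
  R → 3
  T → 3
  (R ⋈[d=b] T) → 2
  (S ⋈[h=c] (R ⋈[d=b] T)) → 2
  γ[a; MIN(d)→f]((S ⋈[h=c] (R ⋈[d=b] T))) → 2

== RESULT ==
a | f
4 | 1
6 | 7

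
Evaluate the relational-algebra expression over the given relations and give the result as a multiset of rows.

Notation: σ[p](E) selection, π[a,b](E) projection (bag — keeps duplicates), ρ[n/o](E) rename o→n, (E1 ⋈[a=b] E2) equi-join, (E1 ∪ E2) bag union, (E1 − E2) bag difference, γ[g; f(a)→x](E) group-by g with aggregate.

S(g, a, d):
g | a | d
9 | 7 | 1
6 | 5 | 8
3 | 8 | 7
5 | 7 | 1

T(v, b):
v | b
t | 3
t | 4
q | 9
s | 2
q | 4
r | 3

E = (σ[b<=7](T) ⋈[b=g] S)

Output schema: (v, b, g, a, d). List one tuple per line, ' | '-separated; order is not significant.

Stepwise |·|:
  T → 6
  σ[b<=7](T) → 5
  S → 4
  (σ[b<=7](T) ⋈[b=g] S) → 2

== RESULT ==
v | b | g | a | d
r | 3 | 3 | 8 | 7
t | 3 | 3 | 8 | 7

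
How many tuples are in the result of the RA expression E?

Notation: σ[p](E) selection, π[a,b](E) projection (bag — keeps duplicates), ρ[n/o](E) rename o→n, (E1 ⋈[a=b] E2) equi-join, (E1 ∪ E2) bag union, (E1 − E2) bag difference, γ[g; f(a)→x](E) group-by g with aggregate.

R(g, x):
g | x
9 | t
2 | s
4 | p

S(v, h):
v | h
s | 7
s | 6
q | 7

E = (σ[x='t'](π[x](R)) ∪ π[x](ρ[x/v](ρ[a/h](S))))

Row counts bottom-up:
  R → 3
  π[x](R) → 3
  σ[x='t'](π[x](R)) → 1
  S → 3
  ρ[a/h](S) → 3
  ρ[x/v](ρ[a/h](S)) → 3
  π[x](ρ[x/v](ρ[a/h](S))) → 3
  (σ[x='t'](π[x](R)) ∪ π[x](ρ[x/v](ρ[a/h](S)))) → 4

|E| = 4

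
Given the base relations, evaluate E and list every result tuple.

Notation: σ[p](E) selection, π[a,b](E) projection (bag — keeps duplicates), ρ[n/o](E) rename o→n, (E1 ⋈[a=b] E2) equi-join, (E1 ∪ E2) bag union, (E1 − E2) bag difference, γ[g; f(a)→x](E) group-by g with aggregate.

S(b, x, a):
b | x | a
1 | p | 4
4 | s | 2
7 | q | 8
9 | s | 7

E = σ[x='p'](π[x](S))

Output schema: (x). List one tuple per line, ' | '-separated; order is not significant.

Subexpression sizes:
  S → 4
  π[x](S) → 4
  σ[x='p'](π[x](S)) → 1

== RESULT ==
x
p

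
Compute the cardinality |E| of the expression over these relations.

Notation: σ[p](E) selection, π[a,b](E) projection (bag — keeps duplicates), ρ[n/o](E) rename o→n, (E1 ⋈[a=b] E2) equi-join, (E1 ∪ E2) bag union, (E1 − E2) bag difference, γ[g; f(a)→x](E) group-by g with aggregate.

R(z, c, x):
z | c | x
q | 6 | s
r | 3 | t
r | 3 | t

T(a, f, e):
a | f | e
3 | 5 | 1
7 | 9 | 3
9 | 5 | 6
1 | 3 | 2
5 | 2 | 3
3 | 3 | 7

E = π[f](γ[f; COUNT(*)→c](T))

Per-node cardinality:
  T → 6
  γ[f; COUNT(*)→c](T) → 4
  π[f](γ[f; COUNT(*)→c](T)) → 4

|E| = 4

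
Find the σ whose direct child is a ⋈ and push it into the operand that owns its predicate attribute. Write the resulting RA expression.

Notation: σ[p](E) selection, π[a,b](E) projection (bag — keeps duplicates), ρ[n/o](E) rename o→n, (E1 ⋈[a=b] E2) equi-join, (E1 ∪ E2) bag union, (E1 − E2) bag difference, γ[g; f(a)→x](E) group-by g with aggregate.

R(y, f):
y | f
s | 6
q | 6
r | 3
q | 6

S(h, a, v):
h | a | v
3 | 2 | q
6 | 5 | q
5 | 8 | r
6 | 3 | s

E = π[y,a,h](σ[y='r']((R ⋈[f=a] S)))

σ filters on y, owned by the left side.
E' = π[y,a,h]((σ[y='r'](R) ⋈[f=a] S))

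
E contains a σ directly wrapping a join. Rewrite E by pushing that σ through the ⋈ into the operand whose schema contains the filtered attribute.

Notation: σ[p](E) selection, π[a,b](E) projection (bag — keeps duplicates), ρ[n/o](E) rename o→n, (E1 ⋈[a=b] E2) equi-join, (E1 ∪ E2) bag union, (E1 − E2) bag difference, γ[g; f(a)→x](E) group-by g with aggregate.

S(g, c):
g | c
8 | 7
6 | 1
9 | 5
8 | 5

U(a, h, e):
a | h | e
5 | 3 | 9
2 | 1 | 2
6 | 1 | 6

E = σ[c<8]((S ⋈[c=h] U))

σ filters on c, owned by the left side.
E' = (σ[c<8](S) ⋈[c=h] U)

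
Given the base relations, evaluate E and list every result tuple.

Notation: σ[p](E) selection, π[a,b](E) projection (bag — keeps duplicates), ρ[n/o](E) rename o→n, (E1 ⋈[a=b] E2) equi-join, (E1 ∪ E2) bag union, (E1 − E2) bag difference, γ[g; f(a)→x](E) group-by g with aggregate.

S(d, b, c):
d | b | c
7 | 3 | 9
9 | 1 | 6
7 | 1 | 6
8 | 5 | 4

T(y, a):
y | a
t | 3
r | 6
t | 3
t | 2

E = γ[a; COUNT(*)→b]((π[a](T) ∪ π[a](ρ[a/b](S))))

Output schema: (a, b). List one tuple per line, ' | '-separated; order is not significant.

Per-node cardinality:
  T → 4
  π[a](T) → 4
  S → 4
  ρ[a/b](S) → 4
  π[a](ρ[a/b](S)) → 4
  (π[a](T) ∪ π[a](ρ[a/b](S))) → 8
  γ[a; COUNT(*)→b]((π[a](T) ∪ π[a](ρ[a/b](S)))) → 5

== RESULT ==
a | b
1 | 2
2 | 1
3 | 3
5 | 1
6 | 1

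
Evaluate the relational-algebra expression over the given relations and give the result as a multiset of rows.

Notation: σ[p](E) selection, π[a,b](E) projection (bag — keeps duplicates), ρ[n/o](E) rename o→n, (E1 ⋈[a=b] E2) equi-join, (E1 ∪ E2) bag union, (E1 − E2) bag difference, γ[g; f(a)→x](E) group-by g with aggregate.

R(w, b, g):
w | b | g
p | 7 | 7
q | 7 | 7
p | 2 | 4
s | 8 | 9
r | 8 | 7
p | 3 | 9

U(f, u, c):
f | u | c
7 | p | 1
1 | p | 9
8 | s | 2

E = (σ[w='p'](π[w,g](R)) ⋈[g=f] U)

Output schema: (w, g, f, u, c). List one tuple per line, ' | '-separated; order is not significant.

Row counts bottom-up:
  R → 6
  π[w,g](R) → 6
  σ[w='p'](π[w,g](R)) → 3
  U → 3
  (σ[w='p'](π[w,g](R)) ⋈[g=f] U) → 1

== RESULT ==
w | g | f | u | c
p | 7 | 7 | p | 1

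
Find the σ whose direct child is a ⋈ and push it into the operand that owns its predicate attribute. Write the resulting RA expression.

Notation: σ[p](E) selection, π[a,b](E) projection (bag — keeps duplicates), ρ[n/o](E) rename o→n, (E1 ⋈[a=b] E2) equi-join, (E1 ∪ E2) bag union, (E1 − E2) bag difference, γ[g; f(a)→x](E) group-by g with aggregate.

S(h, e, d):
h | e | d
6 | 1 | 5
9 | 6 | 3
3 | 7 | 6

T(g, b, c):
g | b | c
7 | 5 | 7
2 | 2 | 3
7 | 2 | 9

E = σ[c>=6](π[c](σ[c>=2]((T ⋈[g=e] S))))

σ filters on c, owned by the left side.
E' = σ[c>=6](π[c]((σ[c>=2](T) ⋈[g=e] S)))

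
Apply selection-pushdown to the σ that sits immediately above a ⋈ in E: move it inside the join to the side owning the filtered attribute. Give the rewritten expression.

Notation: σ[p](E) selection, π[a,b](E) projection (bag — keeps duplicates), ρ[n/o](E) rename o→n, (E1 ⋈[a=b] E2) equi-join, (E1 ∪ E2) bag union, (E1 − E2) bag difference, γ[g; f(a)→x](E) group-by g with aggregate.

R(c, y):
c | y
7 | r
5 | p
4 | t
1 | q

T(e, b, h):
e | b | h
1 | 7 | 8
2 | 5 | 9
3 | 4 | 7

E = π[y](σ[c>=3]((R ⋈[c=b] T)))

σ filters on c, owned by the left side.
E' = π[y]((σ[c>=3](R) ⋈[c=b] T))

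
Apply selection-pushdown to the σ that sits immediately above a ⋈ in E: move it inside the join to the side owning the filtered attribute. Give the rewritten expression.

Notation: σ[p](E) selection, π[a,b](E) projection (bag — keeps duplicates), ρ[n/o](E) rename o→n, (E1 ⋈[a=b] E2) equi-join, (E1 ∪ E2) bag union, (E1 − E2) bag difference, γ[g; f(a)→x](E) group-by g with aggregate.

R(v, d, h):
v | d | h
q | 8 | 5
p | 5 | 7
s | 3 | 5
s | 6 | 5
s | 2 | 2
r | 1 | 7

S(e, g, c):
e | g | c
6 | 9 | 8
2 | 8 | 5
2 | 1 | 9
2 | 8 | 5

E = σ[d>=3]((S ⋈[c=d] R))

σ filters on d, owned by the right side.
E' = (S ⋈[c=d] σ[d>=3](R))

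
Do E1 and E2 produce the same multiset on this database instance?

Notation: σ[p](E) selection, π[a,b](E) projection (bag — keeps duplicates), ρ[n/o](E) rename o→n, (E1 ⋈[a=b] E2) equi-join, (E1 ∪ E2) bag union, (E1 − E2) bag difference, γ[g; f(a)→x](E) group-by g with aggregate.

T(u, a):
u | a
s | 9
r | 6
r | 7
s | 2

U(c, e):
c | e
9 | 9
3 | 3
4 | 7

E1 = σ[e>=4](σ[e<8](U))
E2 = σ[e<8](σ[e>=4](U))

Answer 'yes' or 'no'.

E1 per-node cardinality:
  U → 3
  σ[e<8](U) → 2
  σ[e>=4](σ[e<8](U)) → 1
E2 per-node cardinality:
  U → 3
  σ[e>=4](U) → 2
  σ[e<8](σ[e>=4](U)) → 1

E1 and E2 produce the same multiset:
c | e
4 | 7

yes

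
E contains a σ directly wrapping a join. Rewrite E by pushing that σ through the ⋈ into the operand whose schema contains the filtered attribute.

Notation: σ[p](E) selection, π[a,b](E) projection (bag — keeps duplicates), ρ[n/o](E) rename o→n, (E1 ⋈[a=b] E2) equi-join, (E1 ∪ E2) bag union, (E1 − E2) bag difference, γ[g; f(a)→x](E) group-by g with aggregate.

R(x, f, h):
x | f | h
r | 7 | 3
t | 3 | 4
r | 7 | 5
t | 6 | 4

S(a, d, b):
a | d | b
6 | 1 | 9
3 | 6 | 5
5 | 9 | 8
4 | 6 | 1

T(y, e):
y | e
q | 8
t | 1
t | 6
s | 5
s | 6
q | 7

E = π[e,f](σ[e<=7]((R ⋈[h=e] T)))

σ filters on e, owned by the right side.
E' = π[e,f]((R ⋈[h=e] σ[e<=7](T)))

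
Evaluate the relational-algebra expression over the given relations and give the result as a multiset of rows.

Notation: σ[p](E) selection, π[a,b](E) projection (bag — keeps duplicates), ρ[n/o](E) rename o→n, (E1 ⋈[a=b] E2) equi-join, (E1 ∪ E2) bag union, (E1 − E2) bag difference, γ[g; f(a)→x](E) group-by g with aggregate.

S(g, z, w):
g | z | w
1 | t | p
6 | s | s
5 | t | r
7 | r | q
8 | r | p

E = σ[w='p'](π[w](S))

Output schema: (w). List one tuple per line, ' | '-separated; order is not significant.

Subexpression sizes:
  S → 5
  π[w](S) → 5
  σ[w='p'](π[w](S)) → 2

== RESULT ==
w
p
p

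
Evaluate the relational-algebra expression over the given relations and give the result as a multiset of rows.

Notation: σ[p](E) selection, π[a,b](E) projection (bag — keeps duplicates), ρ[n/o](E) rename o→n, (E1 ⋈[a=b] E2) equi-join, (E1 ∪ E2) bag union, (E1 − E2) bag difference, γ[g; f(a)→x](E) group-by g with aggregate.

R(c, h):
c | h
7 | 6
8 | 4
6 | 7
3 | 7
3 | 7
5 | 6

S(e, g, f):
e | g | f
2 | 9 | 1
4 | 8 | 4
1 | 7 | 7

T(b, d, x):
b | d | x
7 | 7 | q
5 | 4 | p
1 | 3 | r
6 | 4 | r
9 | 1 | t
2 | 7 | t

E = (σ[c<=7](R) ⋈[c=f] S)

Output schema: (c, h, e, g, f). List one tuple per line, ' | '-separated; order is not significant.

Per-node cardinality:
  R → 6
  σ[c<=7](R) → 5
  S → 3
  (σ[c<=7](R) ⋈[c=f] S) → 1

== RESULT ==
c | h | e | g | f
7 | 6 | 1 | 7 | 7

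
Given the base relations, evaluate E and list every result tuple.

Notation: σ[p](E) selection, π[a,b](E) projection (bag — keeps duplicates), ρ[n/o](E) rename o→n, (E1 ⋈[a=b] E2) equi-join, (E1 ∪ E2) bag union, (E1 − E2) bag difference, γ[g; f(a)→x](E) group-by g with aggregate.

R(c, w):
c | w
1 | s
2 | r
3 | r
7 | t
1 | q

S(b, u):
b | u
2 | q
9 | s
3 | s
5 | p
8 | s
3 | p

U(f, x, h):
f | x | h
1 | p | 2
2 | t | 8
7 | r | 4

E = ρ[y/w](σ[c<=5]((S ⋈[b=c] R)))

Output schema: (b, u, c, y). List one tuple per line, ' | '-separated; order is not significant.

Per-node cardinality:
  S → 6
  R → 5
  (S ⋈[b=c] R) → 3
  σ[c<=5]((S ⋈[b=c] R)) → 3
  ρ[y/w](σ[c<=5]((S ⋈[b=c] R))) → 3

== RESULT ==
b | u | c | y
2 | q | 2 | r
3 | p | 3 | r
3 | s | 3 | r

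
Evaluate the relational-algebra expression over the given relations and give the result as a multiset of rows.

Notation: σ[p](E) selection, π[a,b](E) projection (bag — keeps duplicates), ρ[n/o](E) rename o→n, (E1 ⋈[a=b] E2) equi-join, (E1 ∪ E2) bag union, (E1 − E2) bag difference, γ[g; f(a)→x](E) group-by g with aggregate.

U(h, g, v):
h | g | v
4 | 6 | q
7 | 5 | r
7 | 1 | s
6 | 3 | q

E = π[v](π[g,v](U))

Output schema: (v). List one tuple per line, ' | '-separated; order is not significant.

Subexpression sizes:
  U → 4
  π[g,v](U) → 4
  π[v](π[g,v](U)) → 4

== RESULT ==
v
q
q
r
s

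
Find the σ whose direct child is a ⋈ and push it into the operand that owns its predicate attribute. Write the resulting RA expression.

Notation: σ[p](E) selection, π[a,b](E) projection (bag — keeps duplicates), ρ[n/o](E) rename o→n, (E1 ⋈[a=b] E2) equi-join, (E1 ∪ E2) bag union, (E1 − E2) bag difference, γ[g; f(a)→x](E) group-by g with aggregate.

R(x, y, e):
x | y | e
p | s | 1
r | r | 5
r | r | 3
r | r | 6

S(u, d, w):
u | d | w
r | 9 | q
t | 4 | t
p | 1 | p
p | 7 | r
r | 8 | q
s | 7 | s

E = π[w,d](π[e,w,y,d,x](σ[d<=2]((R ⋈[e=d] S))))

σ filters on d, owned by the right side.
E' = π[w,d](π[e,w,y,d,x]((R ⋈[e=d] σ[d<=2](S))))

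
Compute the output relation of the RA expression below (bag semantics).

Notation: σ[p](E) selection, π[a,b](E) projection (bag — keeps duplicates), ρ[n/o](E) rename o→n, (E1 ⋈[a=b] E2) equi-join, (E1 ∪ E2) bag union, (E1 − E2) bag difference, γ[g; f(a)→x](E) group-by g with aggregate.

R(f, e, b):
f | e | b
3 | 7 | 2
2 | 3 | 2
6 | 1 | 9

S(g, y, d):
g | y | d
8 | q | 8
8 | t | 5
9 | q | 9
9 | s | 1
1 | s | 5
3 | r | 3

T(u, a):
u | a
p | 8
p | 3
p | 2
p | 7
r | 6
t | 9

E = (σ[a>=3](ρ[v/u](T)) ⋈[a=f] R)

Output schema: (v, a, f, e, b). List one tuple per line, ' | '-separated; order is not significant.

Row counts bottom-up:
  T → 6
  ρ[v/u](T) → 6
  σ[a>=3](ρ[v/u](T)) → 5
  R → 3
  (σ[a>=3](ρ[v/u](T)) ⋈[a=f] R) → 2

== RESULT ==
v | a | f | e | b
p | 3 | 3 | 7 | 2
r | 6 | 6 | 1 | 9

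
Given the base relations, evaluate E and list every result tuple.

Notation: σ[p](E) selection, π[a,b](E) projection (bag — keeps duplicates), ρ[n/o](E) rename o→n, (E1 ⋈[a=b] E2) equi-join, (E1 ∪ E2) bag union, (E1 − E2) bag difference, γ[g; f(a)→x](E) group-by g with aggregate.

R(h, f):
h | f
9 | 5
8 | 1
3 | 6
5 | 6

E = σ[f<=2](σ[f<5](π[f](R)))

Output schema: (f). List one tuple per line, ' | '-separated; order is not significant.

Stepwise |·|:
  R → 4
  π[f](R) → 4
  σ[f<5](π[f](R)) → 1
  σ[f<=2](σ[f<5](π[f](R))) → 1

== RESULT ==
f
1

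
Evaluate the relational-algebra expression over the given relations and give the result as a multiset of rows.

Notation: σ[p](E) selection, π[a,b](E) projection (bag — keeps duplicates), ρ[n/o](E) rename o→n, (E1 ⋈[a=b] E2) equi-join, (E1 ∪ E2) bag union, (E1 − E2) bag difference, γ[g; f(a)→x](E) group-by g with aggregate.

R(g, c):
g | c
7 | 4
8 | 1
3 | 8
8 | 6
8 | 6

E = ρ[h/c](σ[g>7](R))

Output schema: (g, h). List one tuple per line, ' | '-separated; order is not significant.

Per-node cardinality:
  R → 5
  σ[g>7](R) → 3
  ρ[h/c](σ[g>7](R)) → 3

== RESULT ==
g | h
8 | 1
8 | 6
8 | 6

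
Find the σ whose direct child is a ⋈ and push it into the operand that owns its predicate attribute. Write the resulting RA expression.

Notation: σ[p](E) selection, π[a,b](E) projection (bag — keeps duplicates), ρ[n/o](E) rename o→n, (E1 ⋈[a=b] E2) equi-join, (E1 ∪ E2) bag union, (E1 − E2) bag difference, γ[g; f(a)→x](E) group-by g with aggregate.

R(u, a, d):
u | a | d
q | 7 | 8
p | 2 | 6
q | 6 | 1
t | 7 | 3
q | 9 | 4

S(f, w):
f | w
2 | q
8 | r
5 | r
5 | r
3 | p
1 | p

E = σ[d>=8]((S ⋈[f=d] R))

σ filters on d, owned by the right side.
E' = (S ⋈[f=d] σ[d>=8](R))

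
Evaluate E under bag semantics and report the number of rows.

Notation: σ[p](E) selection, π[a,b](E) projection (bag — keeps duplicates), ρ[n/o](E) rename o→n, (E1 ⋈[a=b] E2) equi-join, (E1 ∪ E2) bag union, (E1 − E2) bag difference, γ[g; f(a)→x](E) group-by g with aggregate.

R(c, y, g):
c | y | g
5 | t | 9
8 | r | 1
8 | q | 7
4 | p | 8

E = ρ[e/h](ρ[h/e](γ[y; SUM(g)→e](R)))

Subexpression sizes:
  R → 4
  γ[y; SUM(g)→e](R) → 4
  ρ[h/e](γ[y; SUM(g)→e](R)) → 4
  ρ[e/h](ρ[h/e](γ[y; SUM(g)→e](R))) → 4

|E| = 4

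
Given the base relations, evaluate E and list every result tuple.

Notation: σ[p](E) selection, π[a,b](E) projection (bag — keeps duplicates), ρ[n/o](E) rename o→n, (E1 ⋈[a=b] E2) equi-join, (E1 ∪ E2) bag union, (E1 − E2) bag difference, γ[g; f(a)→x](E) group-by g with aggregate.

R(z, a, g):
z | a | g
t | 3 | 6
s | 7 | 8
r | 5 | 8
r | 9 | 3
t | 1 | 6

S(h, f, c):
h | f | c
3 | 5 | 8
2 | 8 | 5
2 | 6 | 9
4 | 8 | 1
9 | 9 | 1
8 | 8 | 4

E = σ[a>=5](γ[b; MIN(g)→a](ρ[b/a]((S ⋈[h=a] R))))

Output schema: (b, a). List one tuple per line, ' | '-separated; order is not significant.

Subexpression sizes:
  S → 6
  R → 5
  (S ⋈[h=a] R) → 2
  ρ[b/a]((S ⋈[h=a] R)) → 2
  γ[b; MIN(g)→a](ρ[b/a]((S ⋈[h=a] R))) → 2
  σ[a>=5](γ[b; MIN(g)→a](ρ[b/a]((S ⋈[h=a] R)))) → 1

== RESULT ==
b | a
3 | 6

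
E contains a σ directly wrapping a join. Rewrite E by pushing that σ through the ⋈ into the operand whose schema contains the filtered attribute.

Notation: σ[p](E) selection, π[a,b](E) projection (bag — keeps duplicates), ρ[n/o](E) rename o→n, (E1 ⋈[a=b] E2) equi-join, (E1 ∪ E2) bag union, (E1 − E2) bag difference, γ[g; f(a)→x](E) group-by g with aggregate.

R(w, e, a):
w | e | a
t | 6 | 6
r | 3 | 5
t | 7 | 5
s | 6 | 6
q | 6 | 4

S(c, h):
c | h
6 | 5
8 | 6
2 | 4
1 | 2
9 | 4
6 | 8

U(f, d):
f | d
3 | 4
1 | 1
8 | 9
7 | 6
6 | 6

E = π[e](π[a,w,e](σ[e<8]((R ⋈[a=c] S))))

σ filters on e, owned by the left side.
E' = π[e](π[a,w,e]((σ[e<8](R) ⋈[a=c] S)))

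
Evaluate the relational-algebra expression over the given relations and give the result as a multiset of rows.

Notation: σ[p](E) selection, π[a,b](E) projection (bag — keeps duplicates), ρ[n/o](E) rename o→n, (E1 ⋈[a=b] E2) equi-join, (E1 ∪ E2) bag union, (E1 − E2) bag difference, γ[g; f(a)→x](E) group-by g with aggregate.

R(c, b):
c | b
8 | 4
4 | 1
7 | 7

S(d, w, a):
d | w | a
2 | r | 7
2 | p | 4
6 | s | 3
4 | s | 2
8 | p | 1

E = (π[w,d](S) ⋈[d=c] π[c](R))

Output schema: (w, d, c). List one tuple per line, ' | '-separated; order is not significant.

Row counts bottom-up:
  S → 5
  π[w,d](S) → 5
  R → 3
  π[c](R) → 3
  (π[w,d](S) ⋈[d=c] π[c](R)) → 2

== RESULT ==
w | d | c
p | 8 | 8
s | 4 | 4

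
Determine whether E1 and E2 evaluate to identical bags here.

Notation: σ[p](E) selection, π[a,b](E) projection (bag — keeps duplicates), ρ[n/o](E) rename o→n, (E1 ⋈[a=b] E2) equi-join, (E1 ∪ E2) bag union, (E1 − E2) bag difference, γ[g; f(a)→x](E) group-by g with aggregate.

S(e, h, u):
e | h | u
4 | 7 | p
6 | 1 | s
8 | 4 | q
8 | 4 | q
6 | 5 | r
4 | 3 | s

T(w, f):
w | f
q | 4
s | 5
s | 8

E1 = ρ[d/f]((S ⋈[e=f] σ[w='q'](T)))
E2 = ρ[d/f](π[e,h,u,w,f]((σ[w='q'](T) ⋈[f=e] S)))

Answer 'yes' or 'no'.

E1 row counts bottom-up:
  S → 6
  T → 3
  σ[w='q'](T) → 1
  (S ⋈[e=f] σ[w='q'](T)) → 2
  ρ[d/f]((S ⋈[e=f] σ[w='q'](T))) → 2
E2 row counts bottom-up:
  T → 3
  σ[w='q'](T) → 1
  S → 6
  (σ[w='q'](T) ⋈[f=e] S) → 2
  π[e,h,u,w,f]((σ[w='q'](T) ⋈[f=e] S)) → 2
  ρ[d/f](π[e,h,u,w,f]((σ[w='q'](T) ⋈[f=e] S))) → 2

E1 and E2 produce the same multiset:
e | h | u | w | d
4 | 3 | s | q | 4
4 | 7 | p | q | 4

yes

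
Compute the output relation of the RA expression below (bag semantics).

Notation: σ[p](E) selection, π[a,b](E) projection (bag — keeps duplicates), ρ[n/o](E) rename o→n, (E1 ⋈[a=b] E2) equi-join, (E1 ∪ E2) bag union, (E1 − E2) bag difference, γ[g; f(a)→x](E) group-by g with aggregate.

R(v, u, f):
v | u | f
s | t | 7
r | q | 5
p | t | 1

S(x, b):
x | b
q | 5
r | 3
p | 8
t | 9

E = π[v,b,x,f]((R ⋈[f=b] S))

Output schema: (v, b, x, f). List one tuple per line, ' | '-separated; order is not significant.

Per-node cardinality:
  R → 3
  S → 4
  (R ⋈[f=b] S) → 1
  π[v,b,x,f]((R ⋈[f=b] S)) → 1

== RESULT ==
v | b | x | f
r | 5 | q | 5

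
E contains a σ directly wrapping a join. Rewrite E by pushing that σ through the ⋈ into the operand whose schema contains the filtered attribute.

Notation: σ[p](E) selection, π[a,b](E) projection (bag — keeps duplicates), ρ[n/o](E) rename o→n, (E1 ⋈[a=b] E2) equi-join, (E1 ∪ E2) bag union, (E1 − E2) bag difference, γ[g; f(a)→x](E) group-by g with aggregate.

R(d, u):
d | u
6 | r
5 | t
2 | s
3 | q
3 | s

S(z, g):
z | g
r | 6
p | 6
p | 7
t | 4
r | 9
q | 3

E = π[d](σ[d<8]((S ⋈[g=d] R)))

σ filters on d, owned by the right side.
E' = π[d]((S ⋈[g=d] σ[d<8](R)))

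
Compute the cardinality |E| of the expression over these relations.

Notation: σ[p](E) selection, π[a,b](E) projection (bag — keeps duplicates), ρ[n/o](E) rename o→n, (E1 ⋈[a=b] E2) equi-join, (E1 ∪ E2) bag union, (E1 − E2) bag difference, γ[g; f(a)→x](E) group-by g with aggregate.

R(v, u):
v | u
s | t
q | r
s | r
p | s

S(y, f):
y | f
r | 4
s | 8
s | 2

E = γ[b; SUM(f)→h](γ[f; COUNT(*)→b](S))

Subexpression sizes:
  S → 3
  γ[f; COUNT(*)→b](S) → 3
  γ[b; SUM(f)→h](γ[f; COUNT(*)→b](S)) → 1

|E| = 1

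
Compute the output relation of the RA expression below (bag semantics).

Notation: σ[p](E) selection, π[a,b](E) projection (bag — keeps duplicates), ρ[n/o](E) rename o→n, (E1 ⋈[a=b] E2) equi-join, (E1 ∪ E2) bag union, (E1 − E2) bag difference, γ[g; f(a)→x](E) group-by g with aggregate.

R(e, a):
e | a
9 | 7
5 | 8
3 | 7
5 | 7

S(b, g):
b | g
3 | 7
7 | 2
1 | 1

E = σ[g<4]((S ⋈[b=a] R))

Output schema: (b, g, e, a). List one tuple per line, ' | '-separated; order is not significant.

Subexpression sizes:
  S → 3
  R → 4
  (S ⋈[b=a] R) → 3
  σ[g<4]((S ⋈[b=a] R)) → 3

== RESULT ==
b | g | e | a
7 | 2 | 3 | 7
7 | 2 | 5 | 7
7 | 2 | 9 | 7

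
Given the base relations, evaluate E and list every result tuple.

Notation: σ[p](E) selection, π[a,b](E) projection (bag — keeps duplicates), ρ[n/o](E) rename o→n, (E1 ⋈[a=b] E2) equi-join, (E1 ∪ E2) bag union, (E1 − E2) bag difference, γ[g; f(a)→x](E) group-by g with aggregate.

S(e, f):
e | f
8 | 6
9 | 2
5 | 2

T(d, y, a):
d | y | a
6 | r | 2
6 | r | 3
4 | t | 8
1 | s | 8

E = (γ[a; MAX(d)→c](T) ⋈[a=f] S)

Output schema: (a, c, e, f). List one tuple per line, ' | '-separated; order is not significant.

Subexpression sizes:
  T → 4
  γ[a; MAX(d)→c](T) → 3
  S → 3
  (γ[a; MAX(d)→c](T) ⋈[a=f] S) → 2

== RESULT ==
a | c | e | f
2 | 6 | 5 | 2
2 | 6 | 9 | 2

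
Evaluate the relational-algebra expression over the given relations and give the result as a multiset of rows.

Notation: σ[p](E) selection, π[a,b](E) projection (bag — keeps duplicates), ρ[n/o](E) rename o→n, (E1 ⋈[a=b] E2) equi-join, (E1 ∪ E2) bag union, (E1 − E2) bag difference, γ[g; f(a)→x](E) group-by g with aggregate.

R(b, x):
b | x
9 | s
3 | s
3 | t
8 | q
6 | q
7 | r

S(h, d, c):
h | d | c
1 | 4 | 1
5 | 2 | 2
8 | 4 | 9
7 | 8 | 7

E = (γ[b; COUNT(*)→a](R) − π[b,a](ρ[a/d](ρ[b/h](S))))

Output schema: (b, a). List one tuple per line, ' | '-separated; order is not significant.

Subexpression sizes:
  R → 6
  γ[b; COUNT(*)→a](R) → 5
  S → 4
  ρ[b/h](S) → 4
  ρ[a/d](ρ[b/h](S)) → 4
  π[b,a](ρ[a/d](ρ[b/h](S))) → 4
  (γ[b; COUNT(*)→a](R) − π[b,a](ρ[a/d](ρ[b/h](S)))) → 5

== RESULT ==
b | a
3 | 2
6 | 1
7 | 1
8 | 1
9 | 1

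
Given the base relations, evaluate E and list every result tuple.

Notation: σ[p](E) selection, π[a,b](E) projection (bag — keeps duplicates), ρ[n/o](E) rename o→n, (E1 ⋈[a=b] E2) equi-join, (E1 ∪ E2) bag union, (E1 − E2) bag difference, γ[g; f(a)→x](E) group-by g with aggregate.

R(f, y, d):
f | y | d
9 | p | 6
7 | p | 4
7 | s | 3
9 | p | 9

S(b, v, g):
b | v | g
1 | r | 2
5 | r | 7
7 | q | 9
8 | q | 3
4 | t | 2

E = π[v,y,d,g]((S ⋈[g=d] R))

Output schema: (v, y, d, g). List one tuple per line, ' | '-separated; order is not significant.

Stepwise |·|:
  S → 5
  R → 4
  (S ⋈[g=d] R) → 2
  π[v,y,d,g]((S ⋈[g=d] R)) → 2

== RESULT ==
v | y | d | g
q | p | 9 | 9
q | s | 3 | 3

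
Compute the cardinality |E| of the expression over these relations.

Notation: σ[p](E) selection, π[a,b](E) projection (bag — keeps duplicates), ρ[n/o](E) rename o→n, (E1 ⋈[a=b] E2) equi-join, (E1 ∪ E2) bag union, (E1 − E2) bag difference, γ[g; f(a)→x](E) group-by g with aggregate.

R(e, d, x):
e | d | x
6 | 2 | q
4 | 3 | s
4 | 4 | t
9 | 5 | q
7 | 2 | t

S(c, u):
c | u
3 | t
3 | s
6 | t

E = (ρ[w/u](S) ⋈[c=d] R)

Stepwise |·|:
  S → 3
  ρ[w/u](S) → 3
  R → 5
  (ρ[w/u](S) ⋈[c=d] R) → 2

|E| = 2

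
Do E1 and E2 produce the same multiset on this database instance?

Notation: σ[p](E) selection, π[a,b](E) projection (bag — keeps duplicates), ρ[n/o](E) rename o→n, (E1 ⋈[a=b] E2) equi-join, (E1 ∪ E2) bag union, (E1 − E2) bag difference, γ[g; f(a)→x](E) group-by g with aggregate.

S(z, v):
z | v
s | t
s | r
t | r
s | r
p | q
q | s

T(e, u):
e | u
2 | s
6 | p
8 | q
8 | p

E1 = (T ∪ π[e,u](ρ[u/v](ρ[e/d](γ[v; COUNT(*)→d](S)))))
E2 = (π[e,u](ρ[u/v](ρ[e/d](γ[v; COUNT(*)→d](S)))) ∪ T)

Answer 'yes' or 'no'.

E1 stepwise |·|:
  T → 4
  S → 6
  γ[v; COUNT(*)→d](S) → 4
  ρ[e/d](γ[v; COUNT(*)→d](S)) → 4
  ρ[u/v](ρ[e/d](γ[v; COUNT(*)→d](S))) → 4
  π[e,u](ρ[u/v](ρ[e/d](γ[v; COUNT(*)→d](S)))) → 4
  (T ∪ π[e,u](ρ[u/v](ρ[e/d](γ[v; COUNT(*)→d](S))))) → 8
E2 stepwise |·|:
  S → 6
  γ[v; COUNT(*)→d](S) → 4
  ρ[e/d](γ[v; COUNT(*)→d](S)) → 4
  ρ[u/v](ρ[e/d](γ[v; COUNT(*)→d](S))) → 4
  π[e,u](ρ[u/v](ρ[e/d](γ[v; COUNT(*)→d](S)))) → 4
  T → 4
  (π[e,u](ρ[u/v](ρ[e/d](γ[v; COUNT(*)→d](S)))) ∪ T) → 8

E1 and E2 produce the same multiset:
e | u
1 | q
1 | s
1 | t
2 | s
3 | r
6 | p
8 | p
8 | q

yes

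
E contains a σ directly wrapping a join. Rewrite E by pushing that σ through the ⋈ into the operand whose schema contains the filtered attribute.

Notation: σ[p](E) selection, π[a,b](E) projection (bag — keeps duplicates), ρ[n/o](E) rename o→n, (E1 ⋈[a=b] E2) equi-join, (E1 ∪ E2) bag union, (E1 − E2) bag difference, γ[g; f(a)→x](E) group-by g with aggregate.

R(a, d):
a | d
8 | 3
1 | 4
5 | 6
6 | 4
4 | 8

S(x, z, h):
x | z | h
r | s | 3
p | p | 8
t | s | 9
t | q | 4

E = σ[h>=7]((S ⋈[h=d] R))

σ filters on h, owned by the left side.
E' = (σ[h>=7](S) ⋈[h=d] R)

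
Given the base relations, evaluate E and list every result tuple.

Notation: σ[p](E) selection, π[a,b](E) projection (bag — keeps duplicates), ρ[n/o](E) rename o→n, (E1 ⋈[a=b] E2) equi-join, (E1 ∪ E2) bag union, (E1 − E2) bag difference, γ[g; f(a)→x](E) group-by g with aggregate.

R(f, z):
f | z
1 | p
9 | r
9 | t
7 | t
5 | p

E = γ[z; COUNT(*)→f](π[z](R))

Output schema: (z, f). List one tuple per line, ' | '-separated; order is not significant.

Row counts bottom-up:
  R → 5
  π[z](R) → 5
  γ[z; COUNT(*)→f](π[z](R)) → 3

== RESULT ==
z | f
p | 2
r | 1
t | 2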